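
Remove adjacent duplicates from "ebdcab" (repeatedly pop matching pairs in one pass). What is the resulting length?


Input: ebdcab
Stack-based adjacent duplicate removal:
  Read 'e': push. Stack: e
  Read 'b': push. Stack: eb
  Read 'd': push. Stack: ebd
  Read 'c': push. Stack: ebdc
  Read 'a': push. Stack: ebdca
  Read 'b': push. Stack: ebdcab
Final stack: "ebdcab" (length 6)

6


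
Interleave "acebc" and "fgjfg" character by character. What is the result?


Interleaving "acebc" and "fgjfg":
  Position 0: 'a' from first, 'f' from second => "af"
  Position 1: 'c' from first, 'g' from second => "cg"
  Position 2: 'e' from first, 'j' from second => "ej"
  Position 3: 'b' from first, 'f' from second => "bf"
  Position 4: 'c' from first, 'g' from second => "cg"
Result: afcgejbfcg

afcgejbfcg


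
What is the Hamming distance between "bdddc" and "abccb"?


Comparing "bdddc" and "abccb" position by position:
  Position 0: 'b' vs 'a' => differ
  Position 1: 'd' vs 'b' => differ
  Position 2: 'd' vs 'c' => differ
  Position 3: 'd' vs 'c' => differ
  Position 4: 'c' vs 'b' => differ
Total differences (Hamming distance): 5

5


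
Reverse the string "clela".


Input: clela
Reading characters right to left:
  Position 4: 'a'
  Position 3: 'l'
  Position 2: 'e'
  Position 1: 'l'
  Position 0: 'c'
Reversed: alelc

alelc


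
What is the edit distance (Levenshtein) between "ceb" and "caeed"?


Computing edit distance: "ceb" -> "caeed"
DP table:
           c    a    e    e    d
      0    1    2    3    4    5
  c   1    0    1    2    3    4
  e   2    1    1    1    2    3
  b   3    2    2    2    2    3
Edit distance = dp[3][5] = 3

3


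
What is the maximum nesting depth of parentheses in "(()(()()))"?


Input: "(()(()()))"
Tracking depth:
  Position 0 '(': depth becomes 1
  Position 1 '(': depth becomes 2
  Position 2 ')': depth becomes 1
  Position 3 '(': depth becomes 2
  Position 4 '(': depth becomes 3
  Position 5 ')': depth becomes 2
  Position 6 '(': depth becomes 3
  Position 7 ')': depth becomes 2
  Position 8 ')': depth becomes 1
  Position 9 ')': depth becomes 0
Maximum depth reached: 3

3


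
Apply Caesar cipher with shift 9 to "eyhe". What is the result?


Caesar cipher: shift "eyhe" by 9
  'e' (pos 4) + 9 = pos 13 = 'n'
  'y' (pos 24) + 9 = pos 7 = 'h'
  'h' (pos 7) + 9 = pos 16 = 'q'
  'e' (pos 4) + 9 = pos 13 = 'n'
Result: nhqn

nhqn


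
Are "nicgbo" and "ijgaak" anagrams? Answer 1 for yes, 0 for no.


Strings: "nicgbo", "ijgaak"
Sorted first:  bcgino
Sorted second: aagijk
Differ at position 0: 'b' vs 'a' => not anagrams

0


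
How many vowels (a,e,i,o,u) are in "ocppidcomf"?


Input: ocppidcomf
Checking each character:
  'o' at position 0: vowel (running total: 1)
  'c' at position 1: consonant
  'p' at position 2: consonant
  'p' at position 3: consonant
  'i' at position 4: vowel (running total: 2)
  'd' at position 5: consonant
  'c' at position 6: consonant
  'o' at position 7: vowel (running total: 3)
  'm' at position 8: consonant
  'f' at position 9: consonant
Total vowels: 3

3


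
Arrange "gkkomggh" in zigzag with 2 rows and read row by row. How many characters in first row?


Zigzag "gkkomggh" into 2 rows:
Placing characters:
  'g' => row 0
  'k' => row 1
  'k' => row 0
  'o' => row 1
  'm' => row 0
  'g' => row 1
  'g' => row 0
  'h' => row 1
Rows:
  Row 0: "gkmg"
  Row 1: "kogh"
First row length: 4

4


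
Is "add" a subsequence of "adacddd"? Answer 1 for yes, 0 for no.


Check if "add" is a subsequence of "adacddd"
Greedy scan:
  Position 0 ('a'): matches sub[0] = 'a'
  Position 1 ('d'): matches sub[1] = 'd'
  Position 2 ('a'): no match needed
  Position 3 ('c'): no match needed
  Position 4 ('d'): matches sub[2] = 'd'
  Position 5 ('d'): no match needed
  Position 6 ('d'): no match needed
All 3 characters matched => is a subsequence

1


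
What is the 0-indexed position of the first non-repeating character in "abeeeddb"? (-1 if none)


Input: abeeeddb
Character frequencies:
  'a': 1
  'b': 2
  'd': 2
  'e': 3
Scanning left to right for freq == 1:
  Position 0 ('a'): unique! => answer = 0

0


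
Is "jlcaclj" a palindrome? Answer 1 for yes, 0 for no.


Input: jlcaclj
Reversed: jlcaclj
  Compare pos 0 ('j') with pos 6 ('j'): match
  Compare pos 1 ('l') with pos 5 ('l'): match
  Compare pos 2 ('c') with pos 4 ('c'): match
Result: palindrome

1


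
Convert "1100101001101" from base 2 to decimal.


Input: "1100101001101" in base 2
Positional expansion:
  Digit '1' (value 1) x 2^12 = 4096
  Digit '1' (value 1) x 2^11 = 2048
  Digit '0' (value 0) x 2^10 = 0
  Digit '0' (value 0) x 2^9 = 0
  Digit '1' (value 1) x 2^8 = 256
  Digit '0' (value 0) x 2^7 = 0
  Digit '1' (value 1) x 2^6 = 64
  Digit '0' (value 0) x 2^5 = 0
  Digit '0' (value 0) x 2^4 = 0
  Digit '1' (value 1) x 2^3 = 8
  Digit '1' (value 1) x 2^2 = 4
  Digit '0' (value 0) x 2^1 = 0
  Digit '1' (value 1) x 2^0 = 1
Sum = 6477

6477


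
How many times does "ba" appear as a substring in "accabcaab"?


Searching for "ba" in "accabcaab"
Scanning each position:
  Position 0: "ac" => no
  Position 1: "cc" => no
  Position 2: "ca" => no
  Position 3: "ab" => no
  Position 4: "bc" => no
  Position 5: "ca" => no
  Position 6: "aa" => no
  Position 7: "ab" => no
Total occurrences: 0

0


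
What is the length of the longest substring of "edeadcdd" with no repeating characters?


Input: "edeadcdd"
Sliding window (track last position of each char):
  Position 0 ('e'): window [0,0] length 1 -- new best
  Position 1 ('d'): window [0,1] length 2 -- new best
  Position 2 ('e'): repeat (last at 0), move window start to 1
  Position 2 ('e'): window [1,2] length 2
  Position 3 ('a'): window [1,3] length 3 -- new best
  Position 4 ('d'): repeat (last at 1), move window start to 2
  Position 4 ('d'): window [2,4] length 3
  Position 5 ('c'): window [2,5] length 4 -- new best
  Position 6 ('d'): repeat (last at 4), move window start to 5
  Position 6 ('d'): window [5,6] length 2
  Position 7 ('d'): repeat (last at 6), move window start to 7
  Position 7 ('d'): window [7,7] length 1
Longest substring with no repeats: "eadc" with length 4

4


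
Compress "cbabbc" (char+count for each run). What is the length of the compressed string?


Input: cbabbc
Runs:
  'c' x 1 => "c1"
  'b' x 1 => "b1"
  'a' x 1 => "a1"
  'b' x 2 => "b2"
  'c' x 1 => "c1"
Compressed: "c1b1a1b2c1"
Compressed length: 10

10


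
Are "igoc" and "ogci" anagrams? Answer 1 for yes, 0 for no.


Strings: "igoc", "ogci"
Sorted first:  cgio
Sorted second: cgio
Sorted forms match => anagrams

1


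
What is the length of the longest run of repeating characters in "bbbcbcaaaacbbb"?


Input: "bbbcbcaaaacbbb"
Scanning for longest run:
  Position 1 ('b'): continues run of 'b', length=2
  Position 2 ('b'): continues run of 'b', length=3
  Position 3 ('c'): new char, reset run to 1
  Position 4 ('b'): new char, reset run to 1
  Position 5 ('c'): new char, reset run to 1
  Position 6 ('a'): new char, reset run to 1
  Position 7 ('a'): continues run of 'a', length=2
  Position 8 ('a'): continues run of 'a', length=3
  Position 9 ('a'): continues run of 'a', length=4
  Position 10 ('c'): new char, reset run to 1
  Position 11 ('b'): new char, reset run to 1
  Position 12 ('b'): continues run of 'b', length=2
  Position 13 ('b'): continues run of 'b', length=3
Longest run: 'a' with length 4

4


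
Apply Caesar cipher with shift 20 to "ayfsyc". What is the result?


Caesar cipher: shift "ayfsyc" by 20
  'a' (pos 0) + 20 = pos 20 = 'u'
  'y' (pos 24) + 20 = pos 18 = 's'
  'f' (pos 5) + 20 = pos 25 = 'z'
  's' (pos 18) + 20 = pos 12 = 'm'
  'y' (pos 24) + 20 = pos 18 = 's'
  'c' (pos 2) + 20 = pos 22 = 'w'
Result: uszmsw

uszmsw


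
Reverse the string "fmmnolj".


Input: fmmnolj
Reading characters right to left:
  Position 6: 'j'
  Position 5: 'l'
  Position 4: 'o'
  Position 3: 'n'
  Position 2: 'm'
  Position 1: 'm'
  Position 0: 'f'
Reversed: jlonmmf

jlonmmf


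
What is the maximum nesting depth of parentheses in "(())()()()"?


Input: "(())()()()"
Tracking depth:
  Position 0 '(': depth becomes 1
  Position 1 '(': depth becomes 2
  Position 2 ')': depth becomes 1
  Position 3 ')': depth becomes 0
  Position 4 '(': depth becomes 1
  Position 5 ')': depth becomes 0
  Position 6 '(': depth becomes 1
  Position 7 ')': depth becomes 0
  Position 8 '(': depth becomes 1
  Position 9 ')': depth becomes 0
Maximum depth reached: 2

2


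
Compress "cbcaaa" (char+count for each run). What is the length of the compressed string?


Input: cbcaaa
Runs:
  'c' x 1 => "c1"
  'b' x 1 => "b1"
  'c' x 1 => "c1"
  'a' x 3 => "a3"
Compressed: "c1b1c1a3"
Compressed length: 8

8


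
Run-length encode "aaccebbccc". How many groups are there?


Input: aaccebbccc
Scanning for consecutive runs:
  Group 1: 'a' x 2 (positions 0-1)
  Group 2: 'c' x 2 (positions 2-3)
  Group 3: 'e' x 1 (positions 4-4)
  Group 4: 'b' x 2 (positions 5-6)
  Group 5: 'c' x 3 (positions 7-9)
Total groups: 5

5


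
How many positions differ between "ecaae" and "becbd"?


Comparing "ecaae" and "becbd" position by position:
  Position 0: 'e' vs 'b' => DIFFER
  Position 1: 'c' vs 'e' => DIFFER
  Position 2: 'a' vs 'c' => DIFFER
  Position 3: 'a' vs 'b' => DIFFER
  Position 4: 'e' vs 'd' => DIFFER
Positions that differ: 5

5


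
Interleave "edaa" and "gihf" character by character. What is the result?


Interleaving "edaa" and "gihf":
  Position 0: 'e' from first, 'g' from second => "eg"
  Position 1: 'd' from first, 'i' from second => "di"
  Position 2: 'a' from first, 'h' from second => "ah"
  Position 3: 'a' from first, 'f' from second => "af"
Result: egdiahaf

egdiahaf


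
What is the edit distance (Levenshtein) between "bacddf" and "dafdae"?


Computing edit distance: "bacddf" -> "dafdae"
DP table:
           d    a    f    d    a    e
      0    1    2    3    4    5    6
  b   1    1    2    3    4    5    6
  a   2    2    1    2    3    4    5
  c   3    3    2    2    3    4    5
  d   4    3    3    3    2    3    4
  d   5    4    4    4    3    3    4
  f   6    5    5    4    4    4    4
Edit distance = dp[6][6] = 4

4


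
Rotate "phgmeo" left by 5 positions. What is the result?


Input: "phgmeo", rotate left by 5
First 5 characters: "phgme"
Remaining characters: "o"
Concatenate remaining + first: "o" + "phgme" = "ophgme"

ophgme


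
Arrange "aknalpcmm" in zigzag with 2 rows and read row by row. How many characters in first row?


Zigzag "aknalpcmm" into 2 rows:
Placing characters:
  'a' => row 0
  'k' => row 1
  'n' => row 0
  'a' => row 1
  'l' => row 0
  'p' => row 1
  'c' => row 0
  'm' => row 1
  'm' => row 0
Rows:
  Row 0: "anlcm"
  Row 1: "kapm"
First row length: 5

5


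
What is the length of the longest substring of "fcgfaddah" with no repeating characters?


Input: "fcgfaddah"
Sliding window (track last position of each char):
  Position 0 ('f'): window [0,0] length 1 -- new best
  Position 1 ('c'): window [0,1] length 2 -- new best
  Position 2 ('g'): window [0,2] length 3 -- new best
  Position 3 ('f'): repeat (last at 0), move window start to 1
  Position 3 ('f'): window [1,3] length 3
  Position 4 ('a'): window [1,4] length 4 -- new best
  Position 5 ('d'): window [1,5] length 5 -- new best
  Position 6 ('d'): repeat (last at 5), move window start to 6
  Position 6 ('d'): window [6,6] length 1
  Position 7 ('a'): window [6,7] length 2
  Position 8 ('h'): window [6,8] length 3
Longest substring with no repeats: "cgfad" with length 5

5


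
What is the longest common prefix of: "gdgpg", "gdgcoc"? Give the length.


Words: gdgpg, gdgcoc
  Position 0: all 'g' => match
  Position 1: all 'd' => match
  Position 2: all 'g' => match
  Position 3: ('p', 'c') => mismatch, stop
LCP = "gdg" (length 3)

3


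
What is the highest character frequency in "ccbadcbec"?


Input: ccbadcbec
Character counts:
  'a': 1
  'b': 2
  'c': 4
  'd': 1
  'e': 1
Maximum frequency: 4

4


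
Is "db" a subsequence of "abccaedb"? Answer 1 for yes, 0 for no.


Check if "db" is a subsequence of "abccaedb"
Greedy scan:
  Position 0 ('a'): no match needed
  Position 1 ('b'): no match needed
  Position 2 ('c'): no match needed
  Position 3 ('c'): no match needed
  Position 4 ('a'): no match needed
  Position 5 ('e'): no match needed
  Position 6 ('d'): matches sub[0] = 'd'
  Position 7 ('b'): matches sub[1] = 'b'
All 2 characters matched => is a subsequence

1


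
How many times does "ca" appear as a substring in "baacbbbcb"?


Searching for "ca" in "baacbbbcb"
Scanning each position:
  Position 0: "ba" => no
  Position 1: "aa" => no
  Position 2: "ac" => no
  Position 3: "cb" => no
  Position 4: "bb" => no
  Position 5: "bb" => no
  Position 6: "bc" => no
  Position 7: "cb" => no
Total occurrences: 0

0


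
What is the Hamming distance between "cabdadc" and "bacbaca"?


Comparing "cabdadc" and "bacbaca" position by position:
  Position 0: 'c' vs 'b' => differ
  Position 1: 'a' vs 'a' => same
  Position 2: 'b' vs 'c' => differ
  Position 3: 'd' vs 'b' => differ
  Position 4: 'a' vs 'a' => same
  Position 5: 'd' vs 'c' => differ
  Position 6: 'c' vs 'a' => differ
Total differences (Hamming distance): 5

5


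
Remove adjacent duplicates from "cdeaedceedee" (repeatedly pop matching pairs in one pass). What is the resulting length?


Input: cdeaedceedee
Stack-based adjacent duplicate removal:
  Read 'c': push. Stack: c
  Read 'd': push. Stack: cd
  Read 'e': push. Stack: cde
  Read 'a': push. Stack: cdea
  Read 'e': push. Stack: cdeae
  Read 'd': push. Stack: cdeaed
  Read 'c': push. Stack: cdeaedc
  Read 'e': push. Stack: cdeaedce
  Read 'e': matches stack top 'e' => pop. Stack: cdeaedc
  Read 'd': push. Stack: cdeaedcd
  Read 'e': push. Stack: cdeaedcde
  Read 'e': matches stack top 'e' => pop. Stack: cdeaedcd
Final stack: "cdeaedcd" (length 8)

8


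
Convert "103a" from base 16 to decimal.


Input: "103a" in base 16
Positional expansion:
  Digit '1' (value 1) x 16^3 = 4096
  Digit '0' (value 0) x 16^2 = 0
  Digit '3' (value 3) x 16^1 = 48
  Digit 'a' (value 10) x 16^0 = 10
Sum = 4154

4154


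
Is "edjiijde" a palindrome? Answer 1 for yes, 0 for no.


Input: edjiijde
Reversed: edjiijde
  Compare pos 0 ('e') with pos 7 ('e'): match
  Compare pos 1 ('d') with pos 6 ('d'): match
  Compare pos 2 ('j') with pos 5 ('j'): match
  Compare pos 3 ('i') with pos 4 ('i'): match
Result: palindrome

1


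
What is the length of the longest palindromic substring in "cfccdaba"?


Input: "cfccdaba"
Checking substrings for palindromes:
  [0:3] "cfc" (len 3) => palindrome
  [5:8] "aba" (len 3) => palindrome
  [2:4] "cc" (len 2) => palindrome
Longest palindromic substring: "cfc" with length 3

3


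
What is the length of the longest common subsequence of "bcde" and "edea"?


LCS of "bcde" and "edea"
DP table:
           e    d    e    a
      0    0    0    0    0
  b   0    0    0    0    0
  c   0    0    0    0    0
  d   0    0    1    1    1
  e   0    1    1    2    2
LCS length = dp[4][4] = 2

2


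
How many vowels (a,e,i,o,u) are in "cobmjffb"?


Input: cobmjffb
Checking each character:
  'c' at position 0: consonant
  'o' at position 1: vowel (running total: 1)
  'b' at position 2: consonant
  'm' at position 3: consonant
  'j' at position 4: consonant
  'f' at position 5: consonant
  'f' at position 6: consonant
  'b' at position 7: consonant
Total vowels: 1

1


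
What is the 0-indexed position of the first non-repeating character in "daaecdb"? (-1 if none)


Input: daaecdb
Character frequencies:
  'a': 2
  'b': 1
  'c': 1
  'd': 2
  'e': 1
Scanning left to right for freq == 1:
  Position 0 ('d'): freq=2, skip
  Position 1 ('a'): freq=2, skip
  Position 2 ('a'): freq=2, skip
  Position 3 ('e'): unique! => answer = 3

3


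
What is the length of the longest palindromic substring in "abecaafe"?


Input: "abecaafe"
Checking substrings for palindromes:
  [4:6] "aa" (len 2) => palindrome
Longest palindromic substring: "aa" with length 2

2


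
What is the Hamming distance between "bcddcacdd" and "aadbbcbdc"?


Comparing "bcddcacdd" and "aadbbcbdc" position by position:
  Position 0: 'b' vs 'a' => differ
  Position 1: 'c' vs 'a' => differ
  Position 2: 'd' vs 'd' => same
  Position 3: 'd' vs 'b' => differ
  Position 4: 'c' vs 'b' => differ
  Position 5: 'a' vs 'c' => differ
  Position 6: 'c' vs 'b' => differ
  Position 7: 'd' vs 'd' => same
  Position 8: 'd' vs 'c' => differ
Total differences (Hamming distance): 7

7


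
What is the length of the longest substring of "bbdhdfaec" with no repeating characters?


Input: "bbdhdfaec"
Sliding window (track last position of each char):
  Position 0 ('b'): window [0,0] length 1 -- new best
  Position 1 ('b'): repeat (last at 0), move window start to 1
  Position 1 ('b'): window [1,1] length 1
  Position 2 ('d'): window [1,2] length 2 -- new best
  Position 3 ('h'): window [1,3] length 3 -- new best
  Position 4 ('d'): repeat (last at 2), move window start to 3
  Position 4 ('d'): window [3,4] length 2
  Position 5 ('f'): window [3,5] length 3
  Position 6 ('a'): window [3,6] length 4 -- new best
  Position 7 ('e'): window [3,7] length 5 -- new best
  Position 8 ('c'): window [3,8] length 6 -- new best
Longest substring with no repeats: "hdfaec" with length 6

6


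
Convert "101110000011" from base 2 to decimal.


Input: "101110000011" in base 2
Positional expansion:
  Digit '1' (value 1) x 2^11 = 2048
  Digit '0' (value 0) x 2^10 = 0
  Digit '1' (value 1) x 2^9 = 512
  Digit '1' (value 1) x 2^8 = 256
  Digit '1' (value 1) x 2^7 = 128
  Digit '0' (value 0) x 2^6 = 0
  Digit '0' (value 0) x 2^5 = 0
  Digit '0' (value 0) x 2^4 = 0
  Digit '0' (value 0) x 2^3 = 0
  Digit '0' (value 0) x 2^2 = 0
  Digit '1' (value 1) x 2^1 = 2
  Digit '1' (value 1) x 2^0 = 1
Sum = 2947

2947


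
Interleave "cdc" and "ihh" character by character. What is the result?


Interleaving "cdc" and "ihh":
  Position 0: 'c' from first, 'i' from second => "ci"
  Position 1: 'd' from first, 'h' from second => "dh"
  Position 2: 'c' from first, 'h' from second => "ch"
Result: cidhch

cidhch


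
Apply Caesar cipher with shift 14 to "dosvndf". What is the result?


Caesar cipher: shift "dosvndf" by 14
  'd' (pos 3) + 14 = pos 17 = 'r'
  'o' (pos 14) + 14 = pos 2 = 'c'
  's' (pos 18) + 14 = pos 6 = 'g'
  'v' (pos 21) + 14 = pos 9 = 'j'
  'n' (pos 13) + 14 = pos 1 = 'b'
  'd' (pos 3) + 14 = pos 17 = 'r'
  'f' (pos 5) + 14 = pos 19 = 't'
Result: rcgjbrt

rcgjbrt


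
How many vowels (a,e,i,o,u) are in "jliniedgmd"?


Input: jliniedgmd
Checking each character:
  'j' at position 0: consonant
  'l' at position 1: consonant
  'i' at position 2: vowel (running total: 1)
  'n' at position 3: consonant
  'i' at position 4: vowel (running total: 2)
  'e' at position 5: vowel (running total: 3)
  'd' at position 6: consonant
  'g' at position 7: consonant
  'm' at position 8: consonant
  'd' at position 9: consonant
Total vowels: 3

3


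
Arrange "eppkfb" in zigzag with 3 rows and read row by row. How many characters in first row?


Zigzag "eppkfb" into 3 rows:
Placing characters:
  'e' => row 0
  'p' => row 1
  'p' => row 2
  'k' => row 1
  'f' => row 0
  'b' => row 1
Rows:
  Row 0: "ef"
  Row 1: "pkb"
  Row 2: "p"
First row length: 2

2


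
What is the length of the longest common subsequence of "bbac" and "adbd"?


LCS of "bbac" and "adbd"
DP table:
           a    d    b    d
      0    0    0    0    0
  b   0    0    0    1    1
  b   0    0    0    1    1
  a   0    1    1    1    1
  c   0    1    1    1    1
LCS length = dp[4][4] = 1

1


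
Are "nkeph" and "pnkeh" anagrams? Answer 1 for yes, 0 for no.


Strings: "nkeph", "pnkeh"
Sorted first:  ehknp
Sorted second: ehknp
Sorted forms match => anagrams

1


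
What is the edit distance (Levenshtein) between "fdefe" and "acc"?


Computing edit distance: "fdefe" -> "acc"
DP table:
           a    c    c
      0    1    2    3
  f   1    1    2    3
  d   2    2    2    3
  e   3    3    3    3
  f   4    4    4    4
  e   5    5    5    5
Edit distance = dp[5][3] = 5

5


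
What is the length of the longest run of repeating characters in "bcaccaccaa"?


Input: "bcaccaccaa"
Scanning for longest run:
  Position 1 ('c'): new char, reset run to 1
  Position 2 ('a'): new char, reset run to 1
  Position 3 ('c'): new char, reset run to 1
  Position 4 ('c'): continues run of 'c', length=2
  Position 5 ('a'): new char, reset run to 1
  Position 6 ('c'): new char, reset run to 1
  Position 7 ('c'): continues run of 'c', length=2
  Position 8 ('a'): new char, reset run to 1
  Position 9 ('a'): continues run of 'a', length=2
Longest run: 'c' with length 2

2


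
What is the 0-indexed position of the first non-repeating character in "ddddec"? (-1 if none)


Input: ddddec
Character frequencies:
  'c': 1
  'd': 4
  'e': 1
Scanning left to right for freq == 1:
  Position 0 ('d'): freq=4, skip
  Position 1 ('d'): freq=4, skip
  Position 2 ('d'): freq=4, skip
  Position 3 ('d'): freq=4, skip
  Position 4 ('e'): unique! => answer = 4

4


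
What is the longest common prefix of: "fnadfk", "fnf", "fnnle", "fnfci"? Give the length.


Words: fnadfk, fnf, fnnle, fnfci
  Position 0: all 'f' => match
  Position 1: all 'n' => match
  Position 2: ('a', 'f', 'n', 'f') => mismatch, stop
LCP = "fn" (length 2)

2


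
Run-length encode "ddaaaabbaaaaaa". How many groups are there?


Input: ddaaaabbaaaaaa
Scanning for consecutive runs:
  Group 1: 'd' x 2 (positions 0-1)
  Group 2: 'a' x 4 (positions 2-5)
  Group 3: 'b' x 2 (positions 6-7)
  Group 4: 'a' x 6 (positions 8-13)
Total groups: 4

4


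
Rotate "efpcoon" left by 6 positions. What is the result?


Input: "efpcoon", rotate left by 6
First 6 characters: "efpcoo"
Remaining characters: "n"
Concatenate remaining + first: "n" + "efpcoo" = "nefpcoo"

nefpcoo


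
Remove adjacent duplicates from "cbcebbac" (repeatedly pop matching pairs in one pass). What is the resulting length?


Input: cbcebbac
Stack-based adjacent duplicate removal:
  Read 'c': push. Stack: c
  Read 'b': push. Stack: cb
  Read 'c': push. Stack: cbc
  Read 'e': push. Stack: cbce
  Read 'b': push. Stack: cbceb
  Read 'b': matches stack top 'b' => pop. Stack: cbce
  Read 'a': push. Stack: cbcea
  Read 'c': push. Stack: cbceac
Final stack: "cbceac" (length 6)

6


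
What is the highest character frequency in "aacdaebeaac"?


Input: aacdaebeaac
Character counts:
  'a': 5
  'b': 1
  'c': 2
  'd': 1
  'e': 2
Maximum frequency: 5

5


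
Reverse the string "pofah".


Input: pofah
Reading characters right to left:
  Position 4: 'h'
  Position 3: 'a'
  Position 2: 'f'
  Position 1: 'o'
  Position 0: 'p'
Reversed: hafop

hafop


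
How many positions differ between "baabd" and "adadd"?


Comparing "baabd" and "adadd" position by position:
  Position 0: 'b' vs 'a' => DIFFER
  Position 1: 'a' vs 'd' => DIFFER
  Position 2: 'a' vs 'a' => same
  Position 3: 'b' vs 'd' => DIFFER
  Position 4: 'd' vs 'd' => same
Positions that differ: 3

3


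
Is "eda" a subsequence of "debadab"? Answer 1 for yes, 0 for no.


Check if "eda" is a subsequence of "debadab"
Greedy scan:
  Position 0 ('d'): no match needed
  Position 1 ('e'): matches sub[0] = 'e'
  Position 2 ('b'): no match needed
  Position 3 ('a'): no match needed
  Position 4 ('d'): matches sub[1] = 'd'
  Position 5 ('a'): matches sub[2] = 'a'
  Position 6 ('b'): no match needed
All 3 characters matched => is a subsequence

1


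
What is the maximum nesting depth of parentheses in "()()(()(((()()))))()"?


Input: "()()(()(((()()))))()"
Tracking depth:
  Position 0 '(': depth becomes 1
  Position 1 ')': depth becomes 0
  Position 2 '(': depth becomes 1
  Position 3 ')': depth becomes 0
  Position 4 '(': depth becomes 1
  Position 5 '(': depth becomes 2
  Position 6 ')': depth becomes 1
  Position 7 '(': depth becomes 2
  Position 8 '(': depth becomes 3
  Position 9 '(': depth becomes 4
  Position 10 '(': depth becomes 5
  Position 11 ')': depth becomes 4
  Position 12 '(': depth becomes 5
  Position 13 ')': depth becomes 4
  Position 14 ')': depth becomes 3
  Position 15 ')': depth becomes 2
  Position 16 ')': depth becomes 1
  Position 17 ')': depth becomes 0
  Position 18 '(': depth becomes 1
  Position 19 ')': depth becomes 0
Maximum depth reached: 5

5


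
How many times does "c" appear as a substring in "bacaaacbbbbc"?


Searching for "c" in "bacaaacbbbbc"
Scanning each position:
  Position 0: "b" => no
  Position 1: "a" => no
  Position 2: "c" => MATCH
  Position 3: "a" => no
  Position 4: "a" => no
  Position 5: "a" => no
  Position 6: "c" => MATCH
  Position 7: "b" => no
  Position 8: "b" => no
  Position 9: "b" => no
  Position 10: "b" => no
  Position 11: "c" => MATCH
Total occurrences: 3

3


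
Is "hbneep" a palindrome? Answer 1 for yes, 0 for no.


Input: hbneep
Reversed: peenbh
  Compare pos 0 ('h') with pos 5 ('p'): MISMATCH
  Compare pos 1 ('b') with pos 4 ('e'): MISMATCH
  Compare pos 2 ('n') with pos 3 ('e'): MISMATCH
Result: not a palindrome

0


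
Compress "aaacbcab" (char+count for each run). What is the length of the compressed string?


Input: aaacbcab
Runs:
  'a' x 3 => "a3"
  'c' x 1 => "c1"
  'b' x 1 => "b1"
  'c' x 1 => "c1"
  'a' x 1 => "a1"
  'b' x 1 => "b1"
Compressed: "a3c1b1c1a1b1"
Compressed length: 12

12


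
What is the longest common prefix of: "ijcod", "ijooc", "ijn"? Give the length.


Words: ijcod, ijooc, ijn
  Position 0: all 'i' => match
  Position 1: all 'j' => match
  Position 2: ('c', 'o', 'n') => mismatch, stop
LCP = "ij" (length 2)

2


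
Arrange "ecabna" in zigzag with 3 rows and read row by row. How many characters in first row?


Zigzag "ecabna" into 3 rows:
Placing characters:
  'e' => row 0
  'c' => row 1
  'a' => row 2
  'b' => row 1
  'n' => row 0
  'a' => row 1
Rows:
  Row 0: "en"
  Row 1: "cba"
  Row 2: "a"
First row length: 2

2


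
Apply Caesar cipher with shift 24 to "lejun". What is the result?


Caesar cipher: shift "lejun" by 24
  'l' (pos 11) + 24 = pos 9 = 'j'
  'e' (pos 4) + 24 = pos 2 = 'c'
  'j' (pos 9) + 24 = pos 7 = 'h'
  'u' (pos 20) + 24 = pos 18 = 's'
  'n' (pos 13) + 24 = pos 11 = 'l'
Result: jchsl

jchsl


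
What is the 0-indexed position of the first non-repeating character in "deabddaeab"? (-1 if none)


Input: deabddaeab
Character frequencies:
  'a': 3
  'b': 2
  'd': 3
  'e': 2
Scanning left to right for freq == 1:
  Position 0 ('d'): freq=3, skip
  Position 1 ('e'): freq=2, skip
  Position 2 ('a'): freq=3, skip
  Position 3 ('b'): freq=2, skip
  Position 4 ('d'): freq=3, skip
  Position 5 ('d'): freq=3, skip
  Position 6 ('a'): freq=3, skip
  Position 7 ('e'): freq=2, skip
  Position 8 ('a'): freq=3, skip
  Position 9 ('b'): freq=2, skip
  No unique character found => answer = -1

-1


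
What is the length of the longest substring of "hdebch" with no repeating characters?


Input: "hdebch"
Sliding window (track last position of each char):
  Position 0 ('h'): window [0,0] length 1 -- new best
  Position 1 ('d'): window [0,1] length 2 -- new best
  Position 2 ('e'): window [0,2] length 3 -- new best
  Position 3 ('b'): window [0,3] length 4 -- new best
  Position 4 ('c'): window [0,4] length 5 -- new best
  Position 5 ('h'): repeat (last at 0), move window start to 1
  Position 5 ('h'): window [1,5] length 5
Longest substring with no repeats: "hdebc" with length 5

5


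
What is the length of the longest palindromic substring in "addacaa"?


Input: "addacaa"
Checking substrings for palindromes:
  [0:4] "adda" (len 4) => palindrome
  [3:6] "aca" (len 3) => palindrome
  [1:3] "dd" (len 2) => palindrome
  [5:7] "aa" (len 2) => palindrome
Longest palindromic substring: "adda" with length 4

4


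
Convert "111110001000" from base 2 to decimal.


Input: "111110001000" in base 2
Positional expansion:
  Digit '1' (value 1) x 2^11 = 2048
  Digit '1' (value 1) x 2^10 = 1024
  Digit '1' (value 1) x 2^9 = 512
  Digit '1' (value 1) x 2^8 = 256
  Digit '1' (value 1) x 2^7 = 128
  Digit '0' (value 0) x 2^6 = 0
  Digit '0' (value 0) x 2^5 = 0
  Digit '0' (value 0) x 2^4 = 0
  Digit '1' (value 1) x 2^3 = 8
  Digit '0' (value 0) x 2^2 = 0
  Digit '0' (value 0) x 2^1 = 0
  Digit '0' (value 0) x 2^0 = 0
Sum = 3976

3976


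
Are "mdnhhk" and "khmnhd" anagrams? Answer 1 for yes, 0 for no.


Strings: "mdnhhk", "khmnhd"
Sorted first:  dhhkmn
Sorted second: dhhkmn
Sorted forms match => anagrams

1


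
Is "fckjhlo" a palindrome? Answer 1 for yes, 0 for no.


Input: fckjhlo
Reversed: olhjkcf
  Compare pos 0 ('f') with pos 6 ('o'): MISMATCH
  Compare pos 1 ('c') with pos 5 ('l'): MISMATCH
  Compare pos 2 ('k') with pos 4 ('h'): MISMATCH
Result: not a palindrome

0


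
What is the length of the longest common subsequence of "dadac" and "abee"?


LCS of "dadac" and "abee"
DP table:
           a    b    e    e
      0    0    0    0    0
  d   0    0    0    0    0
  a   0    1    1    1    1
  d   0    1    1    1    1
  a   0    1    1    1    1
  c   0    1    1    1    1
LCS length = dp[5][4] = 1

1


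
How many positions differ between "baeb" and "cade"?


Comparing "baeb" and "cade" position by position:
  Position 0: 'b' vs 'c' => DIFFER
  Position 1: 'a' vs 'a' => same
  Position 2: 'e' vs 'd' => DIFFER
  Position 3: 'b' vs 'e' => DIFFER
Positions that differ: 3

3


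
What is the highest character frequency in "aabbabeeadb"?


Input: aabbabeeadb
Character counts:
  'a': 4
  'b': 4
  'd': 1
  'e': 2
Maximum frequency: 4

4


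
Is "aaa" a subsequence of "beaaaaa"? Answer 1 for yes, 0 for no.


Check if "aaa" is a subsequence of "beaaaaa"
Greedy scan:
  Position 0 ('b'): no match needed
  Position 1 ('e'): no match needed
  Position 2 ('a'): matches sub[0] = 'a'
  Position 3 ('a'): matches sub[1] = 'a'
  Position 4 ('a'): matches sub[2] = 'a'
  Position 5 ('a'): no match needed
  Position 6 ('a'): no match needed
All 3 characters matched => is a subsequence

1


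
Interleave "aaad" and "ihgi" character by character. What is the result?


Interleaving "aaad" and "ihgi":
  Position 0: 'a' from first, 'i' from second => "ai"
  Position 1: 'a' from first, 'h' from second => "ah"
  Position 2: 'a' from first, 'g' from second => "ag"
  Position 3: 'd' from first, 'i' from second => "di"
Result: aiahagdi

aiahagdi


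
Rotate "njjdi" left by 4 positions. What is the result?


Input: "njjdi", rotate left by 4
First 4 characters: "njjd"
Remaining characters: "i"
Concatenate remaining + first: "i" + "njjd" = "injjd"

injjd


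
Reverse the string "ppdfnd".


Input: ppdfnd
Reading characters right to left:
  Position 5: 'd'
  Position 4: 'n'
  Position 3: 'f'
  Position 2: 'd'
  Position 1: 'p'
  Position 0: 'p'
Reversed: dnfdpp

dnfdpp


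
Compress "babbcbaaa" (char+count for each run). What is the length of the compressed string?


Input: babbcbaaa
Runs:
  'b' x 1 => "b1"
  'a' x 1 => "a1"
  'b' x 2 => "b2"
  'c' x 1 => "c1"
  'b' x 1 => "b1"
  'a' x 3 => "a3"
Compressed: "b1a1b2c1b1a3"
Compressed length: 12

12


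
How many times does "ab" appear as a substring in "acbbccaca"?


Searching for "ab" in "acbbccaca"
Scanning each position:
  Position 0: "ac" => no
  Position 1: "cb" => no
  Position 2: "bb" => no
  Position 3: "bc" => no
  Position 4: "cc" => no
  Position 5: "ca" => no
  Position 6: "ac" => no
  Position 7: "ca" => no
Total occurrences: 0

0


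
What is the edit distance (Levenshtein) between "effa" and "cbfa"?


Computing edit distance: "effa" -> "cbfa"
DP table:
           c    b    f    a
      0    1    2    3    4
  e   1    1    2    3    4
  f   2    2    2    2    3
  f   3    3    3    2    3
  a   4    4    4    3    2
Edit distance = dp[4][4] = 2

2


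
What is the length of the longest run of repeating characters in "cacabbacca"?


Input: "cacabbacca"
Scanning for longest run:
  Position 1 ('a'): new char, reset run to 1
  Position 2 ('c'): new char, reset run to 1
  Position 3 ('a'): new char, reset run to 1
  Position 4 ('b'): new char, reset run to 1
  Position 5 ('b'): continues run of 'b', length=2
  Position 6 ('a'): new char, reset run to 1
  Position 7 ('c'): new char, reset run to 1
  Position 8 ('c'): continues run of 'c', length=2
  Position 9 ('a'): new char, reset run to 1
Longest run: 'b' with length 2

2


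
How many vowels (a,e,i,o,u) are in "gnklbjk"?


Input: gnklbjk
Checking each character:
  'g' at position 0: consonant
  'n' at position 1: consonant
  'k' at position 2: consonant
  'l' at position 3: consonant
  'b' at position 4: consonant
  'j' at position 5: consonant
  'k' at position 6: consonant
Total vowels: 0

0


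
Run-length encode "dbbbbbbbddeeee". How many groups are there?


Input: dbbbbbbbddeeee
Scanning for consecutive runs:
  Group 1: 'd' x 1 (positions 0-0)
  Group 2: 'b' x 7 (positions 1-7)
  Group 3: 'd' x 2 (positions 8-9)
  Group 4: 'e' x 4 (positions 10-13)
Total groups: 4

4


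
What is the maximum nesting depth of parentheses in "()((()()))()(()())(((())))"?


Input: "()((()()))()(()())(((())))"
Tracking depth:
  Position 0 '(': depth becomes 1
  Position 1 ')': depth becomes 0
  Position 2 '(': depth becomes 1
  Position 3 '(': depth becomes 2
  Position 4 '(': depth becomes 3
  Position 5 ')': depth becomes 2
  Position 6 '(': depth becomes 3
  Position 7 ')': depth becomes 2
  Position 8 ')': depth becomes 1
  Position 9 ')': depth becomes 0
  Position 10 '(': depth becomes 1
  Position 11 ')': depth becomes 0
  Position 12 '(': depth becomes 1
  Position 13 '(': depth becomes 2
  Position 14 ')': depth becomes 1
  Position 15 '(': depth becomes 2
  Position 16 ')': depth becomes 1
  Position 17 ')': depth becomes 0
  Position 18 '(': depth becomes 1
  Position 19 '(': depth becomes 2
  Position 20 '(': depth becomes 3
  Position 21 '(': depth becomes 4
  Position 22 ')': depth becomes 3
  Position 23 ')': depth becomes 2
  Position 24 ')': depth becomes 1
  Position 25 ')': depth becomes 0
Maximum depth reached: 4

4


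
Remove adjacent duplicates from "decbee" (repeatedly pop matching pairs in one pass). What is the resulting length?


Input: decbee
Stack-based adjacent duplicate removal:
  Read 'd': push. Stack: d
  Read 'e': push. Stack: de
  Read 'c': push. Stack: dec
  Read 'b': push. Stack: decb
  Read 'e': push. Stack: decbe
  Read 'e': matches stack top 'e' => pop. Stack: decb
Final stack: "decb" (length 4)

4


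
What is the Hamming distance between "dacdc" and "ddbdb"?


Comparing "dacdc" and "ddbdb" position by position:
  Position 0: 'd' vs 'd' => same
  Position 1: 'a' vs 'd' => differ
  Position 2: 'c' vs 'b' => differ
  Position 3: 'd' vs 'd' => same
  Position 4: 'c' vs 'b' => differ
Total differences (Hamming distance): 3

3


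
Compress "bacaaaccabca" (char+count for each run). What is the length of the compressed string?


Input: bacaaaccabca
Runs:
  'b' x 1 => "b1"
  'a' x 1 => "a1"
  'c' x 1 => "c1"
  'a' x 3 => "a3"
  'c' x 2 => "c2"
  'a' x 1 => "a1"
  'b' x 1 => "b1"
  'c' x 1 => "c1"
  'a' x 1 => "a1"
Compressed: "b1a1c1a3c2a1b1c1a1"
Compressed length: 18

18


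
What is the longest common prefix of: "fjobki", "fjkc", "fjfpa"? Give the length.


Words: fjobki, fjkc, fjfpa
  Position 0: all 'f' => match
  Position 1: all 'j' => match
  Position 2: ('o', 'k', 'f') => mismatch, stop
LCP = "fj" (length 2)

2


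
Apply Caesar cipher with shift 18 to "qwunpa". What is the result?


Caesar cipher: shift "qwunpa" by 18
  'q' (pos 16) + 18 = pos 8 = 'i'
  'w' (pos 22) + 18 = pos 14 = 'o'
  'u' (pos 20) + 18 = pos 12 = 'm'
  'n' (pos 13) + 18 = pos 5 = 'f'
  'p' (pos 15) + 18 = pos 7 = 'h'
  'a' (pos 0) + 18 = pos 18 = 's'
Result: iomfhs

iomfhs


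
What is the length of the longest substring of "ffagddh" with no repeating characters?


Input: "ffagddh"
Sliding window (track last position of each char):
  Position 0 ('f'): window [0,0] length 1 -- new best
  Position 1 ('f'): repeat (last at 0), move window start to 1
  Position 1 ('f'): window [1,1] length 1
  Position 2 ('a'): window [1,2] length 2 -- new best
  Position 3 ('g'): window [1,3] length 3 -- new best
  Position 4 ('d'): window [1,4] length 4 -- new best
  Position 5 ('d'): repeat (last at 4), move window start to 5
  Position 5 ('d'): window [5,5] length 1
  Position 6 ('h'): window [5,6] length 2
Longest substring with no repeats: "fagd" with length 4

4


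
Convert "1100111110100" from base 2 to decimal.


Input: "1100111110100" in base 2
Positional expansion:
  Digit '1' (value 1) x 2^12 = 4096
  Digit '1' (value 1) x 2^11 = 2048
  Digit '0' (value 0) x 2^10 = 0
  Digit '0' (value 0) x 2^9 = 0
  Digit '1' (value 1) x 2^8 = 256
  Digit '1' (value 1) x 2^7 = 128
  Digit '1' (value 1) x 2^6 = 64
  Digit '1' (value 1) x 2^5 = 32
  Digit '1' (value 1) x 2^4 = 16
  Digit '0' (value 0) x 2^3 = 0
  Digit '1' (value 1) x 2^2 = 4
  Digit '0' (value 0) x 2^1 = 0
  Digit '0' (value 0) x 2^0 = 0
Sum = 6644

6644


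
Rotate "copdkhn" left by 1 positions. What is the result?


Input: "copdkhn", rotate left by 1
First 1 characters: "c"
Remaining characters: "opdkhn"
Concatenate remaining + first: "opdkhn" + "c" = "opdkhnc"

opdkhnc


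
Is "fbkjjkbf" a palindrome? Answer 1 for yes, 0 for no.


Input: fbkjjkbf
Reversed: fbkjjkbf
  Compare pos 0 ('f') with pos 7 ('f'): match
  Compare pos 1 ('b') with pos 6 ('b'): match
  Compare pos 2 ('k') with pos 5 ('k'): match
  Compare pos 3 ('j') with pos 4 ('j'): match
Result: palindrome

1


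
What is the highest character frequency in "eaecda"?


Input: eaecda
Character counts:
  'a': 2
  'c': 1
  'd': 1
  'e': 2
Maximum frequency: 2

2


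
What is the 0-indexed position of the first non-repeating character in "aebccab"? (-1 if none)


Input: aebccab
Character frequencies:
  'a': 2
  'b': 2
  'c': 2
  'e': 1
Scanning left to right for freq == 1:
  Position 0 ('a'): freq=2, skip
  Position 1 ('e'): unique! => answer = 1

1


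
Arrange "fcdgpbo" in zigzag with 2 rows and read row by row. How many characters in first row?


Zigzag "fcdgpbo" into 2 rows:
Placing characters:
  'f' => row 0
  'c' => row 1
  'd' => row 0
  'g' => row 1
  'p' => row 0
  'b' => row 1
  'o' => row 0
Rows:
  Row 0: "fdpo"
  Row 1: "cgb"
First row length: 4

4


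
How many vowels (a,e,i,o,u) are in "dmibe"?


Input: dmibe
Checking each character:
  'd' at position 0: consonant
  'm' at position 1: consonant
  'i' at position 2: vowel (running total: 1)
  'b' at position 3: consonant
  'e' at position 4: vowel (running total: 2)
Total vowels: 2

2


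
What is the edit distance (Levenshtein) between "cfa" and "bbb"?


Computing edit distance: "cfa" -> "bbb"
DP table:
           b    b    b
      0    1    2    3
  c   1    1    2    3
  f   2    2    2    3
  a   3    3    3    3
Edit distance = dp[3][3] = 3

3


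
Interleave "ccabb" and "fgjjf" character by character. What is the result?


Interleaving "ccabb" and "fgjjf":
  Position 0: 'c' from first, 'f' from second => "cf"
  Position 1: 'c' from first, 'g' from second => "cg"
  Position 2: 'a' from first, 'j' from second => "aj"
  Position 3: 'b' from first, 'j' from second => "bj"
  Position 4: 'b' from first, 'f' from second => "bf"
Result: cfcgajbjbf

cfcgajbjbf


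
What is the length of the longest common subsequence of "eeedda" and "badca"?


LCS of "eeedda" and "badca"
DP table:
           b    a    d    c    a
      0    0    0    0    0    0
  e   0    0    0    0    0    0
  e   0    0    0    0    0    0
  e   0    0    0    0    0    0
  d   0    0    0    1    1    1
  d   0    0    0    1    1    1
  a   0    0    1    1    1    2
LCS length = dp[6][5] = 2

2


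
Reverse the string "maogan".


Input: maogan
Reading characters right to left:
  Position 5: 'n'
  Position 4: 'a'
  Position 3: 'g'
  Position 2: 'o'
  Position 1: 'a'
  Position 0: 'm'
Reversed: nagoam

nagoam
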